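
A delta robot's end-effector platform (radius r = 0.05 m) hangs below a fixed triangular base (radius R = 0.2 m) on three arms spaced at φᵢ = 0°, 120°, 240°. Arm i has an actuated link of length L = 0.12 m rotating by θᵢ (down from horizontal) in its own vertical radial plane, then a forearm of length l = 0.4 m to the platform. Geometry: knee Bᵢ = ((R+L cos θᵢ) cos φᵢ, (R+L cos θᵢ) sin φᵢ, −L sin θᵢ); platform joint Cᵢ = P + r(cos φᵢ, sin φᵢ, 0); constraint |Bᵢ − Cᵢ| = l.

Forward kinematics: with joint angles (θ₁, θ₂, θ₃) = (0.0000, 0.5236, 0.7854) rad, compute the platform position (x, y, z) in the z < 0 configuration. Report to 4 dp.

arm 1 at φ=0.0°: e+L cos θ1 = 0.2700;  S1 = (0.2700, 0.0000, 0.0000)
arm 2 at φ=120.0°: e+L cos θ2 = 0.2539;  S2 = (-0.1270, 0.2199, -0.0600)
arm 3 at φ=240.0°: e+L cos θ3 = 0.2349;  S3 = (-0.1174, -0.2034, -0.0849)
|S₂|²−|S₁|² = -0.0048;  |S₃|²−|S₁|² = -0.0105
linear system: -0.7939x+0.4398y = -0.0048−-0.1200z; -0.7749x+-0.4068y = -0.0105−-0.1697z
det = 0.6637;  x = 0.0099+-0.1860z,  y = 0.0070+-0.0629z
quadratic in z: (1.0386)z²+(0.0959)z+(-0.0923)=0, √Δ=0.6267 → z ∈ {-0.3479, 0.2556}; z = -0.3479 (taking z<0)
x = 0.0746, y = 0.0289

(0.0746, 0.0289, -0.3479)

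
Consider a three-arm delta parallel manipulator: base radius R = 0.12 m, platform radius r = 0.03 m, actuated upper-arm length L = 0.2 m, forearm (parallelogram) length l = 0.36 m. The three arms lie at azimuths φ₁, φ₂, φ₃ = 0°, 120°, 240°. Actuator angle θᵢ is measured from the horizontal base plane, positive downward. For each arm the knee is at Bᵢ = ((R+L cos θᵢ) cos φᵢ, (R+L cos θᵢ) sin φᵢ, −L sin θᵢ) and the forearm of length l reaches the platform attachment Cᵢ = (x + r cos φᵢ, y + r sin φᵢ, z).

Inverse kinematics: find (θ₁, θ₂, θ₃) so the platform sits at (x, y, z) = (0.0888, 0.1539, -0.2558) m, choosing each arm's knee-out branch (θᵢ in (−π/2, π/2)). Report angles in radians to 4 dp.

φ1=0.0° → target in arm frame (0.0888, 0.1539)
  A=0.0012, B=-0.2558, C=(l²−L²−A²−y'²−z²)/(2L)=0.0012
  √(A²+B²)=0.2558;  θ1 = -1.5661+1.5661 ≈ 0.0000
rotate P by −φ2: (0.0889, -0.1539, -0.2558)
  A cos θ + B sin θ = C:  0.0011·cos θ + -0.2558·sin θ = 0.0012
  θ2 = atan2(B,A) + arccos(C/0.2558) = -0.0005
φ3=240.0° → target in arm frame (-0.1777, 0.0000)
  e−x'=0.2677;  (l²−L²−(e−x')²−y'²−z²)/2L = -0.1187
  √(A²+B²)=0.3703;  θ3 = -0.7627+1.8972 ≈ 1.1345

θ₁ = 0.0000, θ₂ = -0.0005, θ₃ = 1.1345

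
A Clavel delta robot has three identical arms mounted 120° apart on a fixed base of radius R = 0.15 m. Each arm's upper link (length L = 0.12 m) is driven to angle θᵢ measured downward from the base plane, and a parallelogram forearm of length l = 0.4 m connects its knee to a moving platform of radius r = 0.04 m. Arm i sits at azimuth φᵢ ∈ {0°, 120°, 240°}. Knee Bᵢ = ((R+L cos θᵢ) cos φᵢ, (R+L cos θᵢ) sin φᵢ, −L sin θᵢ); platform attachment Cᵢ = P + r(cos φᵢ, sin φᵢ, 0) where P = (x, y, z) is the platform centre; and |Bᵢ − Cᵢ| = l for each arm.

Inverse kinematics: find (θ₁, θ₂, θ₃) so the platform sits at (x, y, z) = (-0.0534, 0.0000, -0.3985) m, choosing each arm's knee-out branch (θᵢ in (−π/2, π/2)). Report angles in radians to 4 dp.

θ₁ = 0.7854, θ₂ = 0.4361, θ₃ = 0.4361

arm 1 (φ=0.0°): x'=-0.0534, y'=0.0000
  A=0.1634, B=-0.3985, C=(l²−L²−A²−y'²−z²)/(2L)=-0.1663
  γ=atan2(-0.3985,0.1634)=-1.1817;  ψ=arccos(-0.3860)=1.9671;  θ1=γ+ψ≈0.7854
φ2=120.0° → target in arm frame (0.0267, 0.0462)
  e−x'=0.0833;  (l²−L²−(e−x')²−y'²−z²)/2L = -0.0928
  γ=atan2(-0.3985,0.0833)=-1.3647;  ψ=arccos(-0.2280)=1.8008;  θ2=γ+ψ≈0.4361
rotate P by −φ3: (0.0267, -0.0462, -0.3985)
  A cos θ + B sin θ = C:  0.0833·cos θ + -0.3985·sin θ = -0.0928
  θ3 = atan2(B,A) + arccos(C/0.4071) = 0.4361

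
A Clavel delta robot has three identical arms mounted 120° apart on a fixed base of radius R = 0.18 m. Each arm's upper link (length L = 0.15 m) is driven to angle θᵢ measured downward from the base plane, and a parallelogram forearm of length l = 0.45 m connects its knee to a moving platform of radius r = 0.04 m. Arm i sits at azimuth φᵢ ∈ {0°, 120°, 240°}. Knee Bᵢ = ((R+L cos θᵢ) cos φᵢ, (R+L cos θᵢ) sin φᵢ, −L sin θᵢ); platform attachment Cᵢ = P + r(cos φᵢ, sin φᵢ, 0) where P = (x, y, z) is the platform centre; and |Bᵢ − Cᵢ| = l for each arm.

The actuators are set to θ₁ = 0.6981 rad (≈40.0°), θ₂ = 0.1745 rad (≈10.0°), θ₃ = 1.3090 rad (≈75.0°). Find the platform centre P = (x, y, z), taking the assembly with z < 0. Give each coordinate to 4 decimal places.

centre 1 = (0.2549·cos0.0°, 0.2549·sin0.0°, -0.0964) = (0.2549, 0.0000, -0.0964)
arm 2 at φ=120.0°: (R−r)+L cos θ2 = 0.2877;  centre 2 = (-0.1439, 0.2492, -0.0260)
φ3=240.0°: virtual centre (-0.0894, -0.1549, -0.1449), radius l
eliminate P² terms by subtracting sphere 1 from 2 and 3
linear system: -0.7975x+0.4983y = 0.0092−0.1407z; -0.6886x+-0.3097y = -0.0213−-0.0969z
Cramer: x(z) = 0.0132-0.0080z;  y(z) = 0.0395-0.2952z
into |P−centre ₁|² = l²: 1.0872z² + 0.1734z + -0.1332 = 0;  Δ = 0.6093;  z = -0.4387 or 0.2793 → z<0 root = -0.4387
x = 0.0167, y = 0.1690

(0.0167, 0.1690, -0.4387)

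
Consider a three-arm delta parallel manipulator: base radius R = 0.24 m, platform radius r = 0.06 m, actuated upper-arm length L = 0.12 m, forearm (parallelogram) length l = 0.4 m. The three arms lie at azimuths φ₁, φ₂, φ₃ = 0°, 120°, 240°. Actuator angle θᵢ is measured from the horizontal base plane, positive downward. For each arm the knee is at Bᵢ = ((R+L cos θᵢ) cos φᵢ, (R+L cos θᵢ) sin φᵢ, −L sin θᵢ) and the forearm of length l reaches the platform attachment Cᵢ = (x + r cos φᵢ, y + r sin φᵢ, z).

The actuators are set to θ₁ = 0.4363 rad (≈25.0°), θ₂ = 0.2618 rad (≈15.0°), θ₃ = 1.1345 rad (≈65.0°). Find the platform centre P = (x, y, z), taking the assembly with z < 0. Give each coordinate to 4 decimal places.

(0.0325, 0.0869, -0.3453)

φ1=0.0°: virtual centre (0.2888, 0.0000, -0.0507), radius l
φ2=120.0°: virtual centre (-0.1480, 0.2563, -0.0311), radius l
S3 = (0.2307·cos240.0°, 0.2307·sin240.0°, -0.1088) = (-0.1154, -0.1998, -0.1088)
|S₂|²−|S₁|² = 0.0026;  |S₃|²−|S₁|² = -0.0209
linear system: -0.8734x+0.5125y = 0.0026−0.0393z; -0.8082x+-0.3996y = -0.0209−-0.1161z
det = 0.7633;  x = 0.0127+-0.0574z,  y = 0.0266+-0.1745z
quadratic in z: (1.0337)z²+(0.1238)z+(-0.0805)=0, √Δ=0.5901 → z ∈ {-0.3453, 0.2255}; z = -0.3453 (taking z<0)
x = 0.0325, y = 0.0869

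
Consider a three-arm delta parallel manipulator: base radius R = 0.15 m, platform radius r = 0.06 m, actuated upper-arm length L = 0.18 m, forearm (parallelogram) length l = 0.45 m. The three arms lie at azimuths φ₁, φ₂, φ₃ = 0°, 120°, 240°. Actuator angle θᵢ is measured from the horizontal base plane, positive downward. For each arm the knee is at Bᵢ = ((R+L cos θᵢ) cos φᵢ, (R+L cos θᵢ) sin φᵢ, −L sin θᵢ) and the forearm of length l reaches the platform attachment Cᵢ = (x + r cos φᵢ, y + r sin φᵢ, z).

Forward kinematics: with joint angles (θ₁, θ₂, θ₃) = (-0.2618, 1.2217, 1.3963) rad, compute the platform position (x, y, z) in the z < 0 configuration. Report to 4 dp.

(0.3008, 0.0446, -0.3997)

S1 = (0.2639·cos0.0°, 0.2639·sin0.0°, 0.0466) = (0.2639, 0.0000, 0.0466)
φ2=120.0°: virtual centre (-0.0758, 0.1313, -0.1691), radius l
arm 3 at φ=240.0°: e+L cos θ3 = 0.1213;  S3 = (-0.0606, -0.1050, -0.1773)
eliminate P² terms by subtracting sphere 1 from 2 and 3
[-0.6793 0.2625 -0.4315]·P = -0.0202;  [-0.6490 -0.2100 -0.4477]·P = -0.0257
det = 0.3130;  x = 0.0351+-0.6649z,  y = 0.0138+-0.0770z
sphere 1 gives Az²+Bz+C=0 with A=1.4481, B=0.2089, C=-0.1478;  B²−4AC=0.8998;  roots -0.3997, 0.2554;  negative root z = -0.3997
x = 0.3008, y = 0.0446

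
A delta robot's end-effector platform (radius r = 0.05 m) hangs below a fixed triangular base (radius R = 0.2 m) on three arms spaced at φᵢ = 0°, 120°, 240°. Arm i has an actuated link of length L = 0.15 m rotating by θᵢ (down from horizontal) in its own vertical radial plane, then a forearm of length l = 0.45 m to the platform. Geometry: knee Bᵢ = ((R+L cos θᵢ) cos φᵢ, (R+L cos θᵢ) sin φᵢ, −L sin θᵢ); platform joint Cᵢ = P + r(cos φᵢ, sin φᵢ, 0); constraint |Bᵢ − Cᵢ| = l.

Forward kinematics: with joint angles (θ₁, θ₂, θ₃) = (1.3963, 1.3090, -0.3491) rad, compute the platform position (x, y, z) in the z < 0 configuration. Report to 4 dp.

(-0.1366, -0.2073, -0.3964)

φ1=0.0°: virtual centre (0.1760, 0.0000, -0.1477), radius l
S2 = (0.1888·cos120.0°, 0.1888·sin120.0°, -0.1449) = (-0.0944, 0.1635, -0.1449)
S3 = (0.2910·cos240.0°, 0.2910·sin240.0°, 0.0513) = (-0.1455, -0.2520, 0.0513)
|S₂|²−|S₁|² = 0.0038;  |S₃|²−|S₁|² = 0.0345
linear system: -0.5409x+0.3271y = 0.0038−0.0057z; -0.6430x+-0.5039y = 0.0345−0.3981z
det = 0.4829;  x = -0.0273+0.2755z,  y = -0.0335+0.4383z
sphere 1 gives Az²+Bz+C=0 with A=1.2680, B=0.1540, C=-0.1382;  B²−4AC=0.7246;  roots -0.3964, 0.2749;  negative root z = -0.3964
x = -0.1366, y = -0.2073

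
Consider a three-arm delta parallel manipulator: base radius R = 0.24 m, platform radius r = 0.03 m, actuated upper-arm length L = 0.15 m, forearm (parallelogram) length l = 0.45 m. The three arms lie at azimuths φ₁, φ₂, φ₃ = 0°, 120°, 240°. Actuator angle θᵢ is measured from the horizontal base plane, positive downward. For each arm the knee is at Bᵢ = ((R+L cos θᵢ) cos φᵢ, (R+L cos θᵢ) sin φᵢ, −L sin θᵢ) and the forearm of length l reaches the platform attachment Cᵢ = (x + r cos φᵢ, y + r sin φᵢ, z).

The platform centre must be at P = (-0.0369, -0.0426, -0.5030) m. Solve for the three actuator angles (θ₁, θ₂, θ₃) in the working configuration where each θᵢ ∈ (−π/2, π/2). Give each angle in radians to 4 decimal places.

θ₁ = 1.3966, θ₂ = 1.3091, θ₃ = 0.9603

φ1=0.0° → target in arm frame (-0.0369, -0.0426)
  A=0.2469, B=-0.5030, C=(l²−L²−A²−y'²−z²)/(2L)=-0.4526
  √(A²+B²)=0.5603;  θ1 = -1.1145+2.5111 ≈ 1.3966
φ2=120.0° → target in arm frame (-0.0184, 0.0533)
  A cos θ + B sin θ = C:  0.2284·cos θ + -0.5030·sin θ = -0.4268
  θ2 = atan2(B,A) + arccos(C/0.5524) = 1.3091
arm 3 (φ=240.0°): x'=0.0553, y'=-0.0107
  A=0.1547, B=-0.5030, C=(l²−L²−A²−y'²−z²)/(2L)=-0.3235
  θ3 = atan2(B,A) + arccos(C/0.5262) = 0.9603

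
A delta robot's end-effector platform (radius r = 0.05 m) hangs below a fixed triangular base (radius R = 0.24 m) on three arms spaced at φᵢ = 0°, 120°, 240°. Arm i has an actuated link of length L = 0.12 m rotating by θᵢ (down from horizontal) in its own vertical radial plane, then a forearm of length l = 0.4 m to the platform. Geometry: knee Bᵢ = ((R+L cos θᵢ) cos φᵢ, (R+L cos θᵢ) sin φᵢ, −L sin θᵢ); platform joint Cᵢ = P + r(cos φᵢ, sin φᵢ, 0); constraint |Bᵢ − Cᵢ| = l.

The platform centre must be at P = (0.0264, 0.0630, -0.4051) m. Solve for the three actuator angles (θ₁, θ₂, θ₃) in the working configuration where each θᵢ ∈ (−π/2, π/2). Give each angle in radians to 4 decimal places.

θ₁ = 0.8727, θ₂ = 0.7857, θ₃ = 1.3965

φ1=0.0° → target in arm frame (0.0264, 0.0630)
  e−x'=0.1636;  (l²−L²−(e−x')²−y'²−z²)/2L = -0.2052
  γ=atan2(-0.4051,0.1636)=-1.1870;  ψ=arccos(-0.4696)=2.0596;  θ1=γ+ψ≈0.8727
rotate P by −φ2: (0.0414, -0.0544, -0.4051)
  A=0.1486, B=-0.4051, C=(l²−L²−A²−y'²−z²)/(2L)=-0.1815
  γ=atan2(-0.4051,0.1486)=-1.2191;  ψ=arccos(-0.4206)=2.0049;  θ2=γ+ψ≈0.7857
rotate P by −φ3: (-0.0678, -0.0086, -0.4051)
  e−x'=0.2578;  (l²−L²−(e−x')²−y'²−z²)/2L = -0.3543
  √(A²+B²)=0.4802;  θ3 = -1.0041+2.4006 ≈ 1.3965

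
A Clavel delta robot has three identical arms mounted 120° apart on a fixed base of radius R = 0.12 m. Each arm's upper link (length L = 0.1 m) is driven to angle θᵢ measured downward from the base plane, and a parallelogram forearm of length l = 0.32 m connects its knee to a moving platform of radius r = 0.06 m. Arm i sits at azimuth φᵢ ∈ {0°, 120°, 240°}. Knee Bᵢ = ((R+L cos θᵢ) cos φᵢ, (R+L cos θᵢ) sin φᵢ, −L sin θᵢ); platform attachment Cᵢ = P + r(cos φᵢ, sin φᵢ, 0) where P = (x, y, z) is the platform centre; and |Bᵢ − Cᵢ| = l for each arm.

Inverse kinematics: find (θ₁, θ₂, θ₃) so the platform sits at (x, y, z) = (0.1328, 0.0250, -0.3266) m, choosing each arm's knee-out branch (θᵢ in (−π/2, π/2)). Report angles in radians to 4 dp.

arm 1 (φ=0.0°): x'=0.1328, y'=0.0250
  e−x'=-0.0728;  (l²−L²−(e−x')²−y'²−z²)/2L = -0.1010
  θ1 = atan2(B,A) + arccos(C/0.3346) = 0.0872
φ2=120.0° → target in arm frame (-0.0447, -0.1275)
  e−x'=0.1047;  (l²−L²−(e−x')²−y'²−z²)/2L = -0.2075
  θ2 = atan2(B,A) + arccos(C/0.3430) = 0.9601
arm 3 (φ=240.0°): x'=-0.0881, y'=0.1025
  e−x'=0.1481;  (l²−L²−(e−x')²−y'²−z²)/2L = -0.2335
  √(A²+B²)=0.3586;  θ3 = -1.1452+2.2798 ≈ 1.1346

θ₁ = 0.0872, θ₂ = 0.9601, θ₃ = 1.1346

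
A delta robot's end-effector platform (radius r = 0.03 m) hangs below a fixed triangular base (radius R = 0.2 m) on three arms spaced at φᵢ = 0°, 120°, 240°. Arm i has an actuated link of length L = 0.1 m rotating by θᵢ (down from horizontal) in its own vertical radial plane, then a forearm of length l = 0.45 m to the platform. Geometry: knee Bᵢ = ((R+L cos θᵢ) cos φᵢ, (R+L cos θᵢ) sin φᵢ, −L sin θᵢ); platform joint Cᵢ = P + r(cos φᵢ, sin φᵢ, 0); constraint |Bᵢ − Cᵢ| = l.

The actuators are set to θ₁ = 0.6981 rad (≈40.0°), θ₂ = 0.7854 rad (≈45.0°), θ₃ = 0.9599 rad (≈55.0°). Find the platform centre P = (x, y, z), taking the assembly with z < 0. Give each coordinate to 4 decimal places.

arm 1 at φ=0.0°: (R−r)+L cos θ1 = 0.2466;  O1 = (0.2466, 0.0000, -0.0643)
φ2=120.0°: virtual centre (-0.1204, 0.2085, -0.0707), radius l
φ3=240.0°: virtual centre (-0.1137, -0.1969, -0.0819), radius l
eliminate P² terms by subtracting sphere 1 from 2 and 3
linear system: -0.7339x+0.4169y = -0.0020−-0.0129z; -0.7206x+-0.3938y = -0.0065−-0.0353z
Cramer: x(z) = 0.0060-0.0335z;  y(z) = 0.0057-0.0282z
into |P−O₁|² = l²: 1.0019z² + 0.1444z + -0.1404 = 0;  Δ = 0.5836;  z = -0.4533 or 0.3092 → z<0 root = -0.4533
x = 0.0212, y = 0.0185

(0.0212, 0.0185, -0.4533)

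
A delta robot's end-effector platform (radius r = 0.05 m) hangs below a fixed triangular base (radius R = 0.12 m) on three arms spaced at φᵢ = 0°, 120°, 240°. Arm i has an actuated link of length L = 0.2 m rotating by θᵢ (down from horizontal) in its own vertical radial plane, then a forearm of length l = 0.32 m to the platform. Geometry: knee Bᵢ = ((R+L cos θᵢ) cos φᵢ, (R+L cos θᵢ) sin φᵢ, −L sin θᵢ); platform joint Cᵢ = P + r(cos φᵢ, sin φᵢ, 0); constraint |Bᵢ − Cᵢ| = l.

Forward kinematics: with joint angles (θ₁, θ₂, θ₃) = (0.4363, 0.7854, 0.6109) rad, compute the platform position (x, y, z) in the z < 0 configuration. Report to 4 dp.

centre 1 = (0.2513·cos0.0°, 0.2513·sin0.0°, -0.0845) = (0.2513, 0.0000, -0.0845)
centre 2 = (0.2114·cos120.0°, 0.2114·sin120.0°, -0.1414) = (-0.1057, 0.1831, -0.1414)
arm 3 at φ=240.0°: ρ3 = 0.2338;  centre 3 = (-0.1169, -0.2025, -0.1147)
subtract pairs → two planes through P
linear system: -0.7139x+0.3662y = -0.0056−-0.1138z; -0.7364x+-0.4050y = -0.0024−-0.0604z
det = 0.5588;  x = 0.0056+-0.1221z,  y = -0.0042+0.0728z
into |P−centre ₁|² = l²: 1.0202z² + 0.2284z + -0.0349 = 0;  Δ = 0.1946;  z = -0.3281 or 0.1043 → z<0 root = -0.3281
x = 0.0457, y = -0.0281

(0.0457, -0.0281, -0.3281)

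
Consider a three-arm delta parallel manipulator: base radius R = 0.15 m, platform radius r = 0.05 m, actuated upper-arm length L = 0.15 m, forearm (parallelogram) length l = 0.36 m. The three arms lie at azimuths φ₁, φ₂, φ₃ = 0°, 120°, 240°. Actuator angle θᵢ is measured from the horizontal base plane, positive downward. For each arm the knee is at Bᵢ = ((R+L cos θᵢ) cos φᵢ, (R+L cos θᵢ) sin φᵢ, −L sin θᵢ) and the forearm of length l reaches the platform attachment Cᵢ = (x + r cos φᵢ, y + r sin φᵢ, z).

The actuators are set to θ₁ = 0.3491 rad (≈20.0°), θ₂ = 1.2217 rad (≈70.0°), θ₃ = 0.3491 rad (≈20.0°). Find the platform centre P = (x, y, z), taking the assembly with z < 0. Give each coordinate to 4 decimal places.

φ1=0.0°: virtual centre (0.2410, 0.0000, -0.0513), radius l
φ2=120.0°: virtual centre (-0.0757, 0.1310, -0.1410), radius l
centre 3 = (0.2410·cos240.0°, 0.2410·sin240.0°, -0.0513) = (-0.1205, -0.2087, -0.0513)
eliminate P² terms by subtracting sphere 1 from 2 and 3
linear system: -0.6332x+0.2621y = -0.0179−-0.1793z; -0.7229x+-0.4173y = 0.0000−0.0000z
Cramer: x(z) = 0.0165-0.1649z;  y(z) = -0.0286+0.2856z
sphere 1 gives Az²+Bz+C=0 with A=1.1088, B=0.1603, C=-0.0758;  B²−4AC=0.3618;  roots -0.3435, 0.1989;  negative root z = -0.3435
x = 0.0731, y = -0.1267

(0.0731, -0.1267, -0.3435)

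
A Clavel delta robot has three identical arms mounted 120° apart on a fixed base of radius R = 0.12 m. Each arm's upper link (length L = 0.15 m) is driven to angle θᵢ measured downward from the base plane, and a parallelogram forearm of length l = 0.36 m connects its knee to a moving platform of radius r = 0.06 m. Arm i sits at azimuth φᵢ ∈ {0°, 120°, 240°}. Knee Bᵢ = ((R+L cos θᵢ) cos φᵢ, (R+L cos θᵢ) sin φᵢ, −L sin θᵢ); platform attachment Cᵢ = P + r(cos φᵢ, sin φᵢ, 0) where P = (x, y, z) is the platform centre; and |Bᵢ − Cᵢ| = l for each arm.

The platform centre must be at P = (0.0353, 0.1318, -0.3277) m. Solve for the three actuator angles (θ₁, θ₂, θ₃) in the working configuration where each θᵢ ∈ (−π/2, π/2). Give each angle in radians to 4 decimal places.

φ1=0.0° → target in arm frame (0.0353, 0.1318)
  A cos θ + B sin θ = C:  0.0247·cos θ + -0.3277·sin θ = -0.0609
  γ=atan2(-0.3277,0.0247)=-1.4956;  ψ=arccos(-0.1853)=1.7572;  θ1=γ+ψ≈0.2616
arm 2 (φ=120.0°): x'=0.0965, y'=-0.0965
  e−x'=-0.0365;  (l²−L²−(e−x')²−y'²−z²)/2L = -0.0364
  √(A²+B²)=0.3297;  θ2 = -1.6817+1.6815 ≈ -0.0002
rotate P by −φ3: (-0.1318, -0.0353, -0.3277)
  A=0.1918, B=-0.3277, C=(l²−L²−A²−y'²−z²)/(2L)=-0.1277
  θ3 = atan2(B,A) + arccos(C/0.3797) = 0.8726

θ₁ = 0.2616, θ₂ = -0.0002, θ₃ = 0.8726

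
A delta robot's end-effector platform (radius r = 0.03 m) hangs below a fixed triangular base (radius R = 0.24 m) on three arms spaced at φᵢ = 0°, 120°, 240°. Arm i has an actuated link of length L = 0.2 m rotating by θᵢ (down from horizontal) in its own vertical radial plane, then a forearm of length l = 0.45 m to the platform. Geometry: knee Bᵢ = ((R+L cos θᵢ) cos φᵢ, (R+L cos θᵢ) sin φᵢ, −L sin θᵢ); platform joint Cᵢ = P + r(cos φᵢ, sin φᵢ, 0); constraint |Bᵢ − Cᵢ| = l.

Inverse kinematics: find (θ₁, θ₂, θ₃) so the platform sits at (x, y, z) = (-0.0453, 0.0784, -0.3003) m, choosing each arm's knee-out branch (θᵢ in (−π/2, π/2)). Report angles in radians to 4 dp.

rotate P by −φ1: (-0.0453, 0.0784, -0.3003)
  e−x'=0.2553;  (l²−L²−(e−x')²−y'²−z²)/2L = 0.0025
  θ1 = atan2(B,A) + arccos(C/0.3942) = 0.6983
φ2=120.0° → target in arm frame (0.0905, 0.0000)
  e−x'=0.1195;  (l²−L²−(e−x')²−y'²−z²)/2L = 0.1451
  √(A²+B²)=0.3232;  θ2 = -1.1922+1.1051 ≈ -0.0871
φ3=240.0° → target in arm frame (-0.0452, -0.0784)
  A=0.2552, B=-0.3003, C=(l²−L²−A²−y'²−z²)/(2L)=0.0025
  γ=atan2(-0.3003,0.2552)=-0.8663;  ψ=arccos(0.0065)=1.5643;  θ3=γ+ψ≈0.6980

θ₁ = 0.6983, θ₂ = -0.0871, θ₃ = 0.6980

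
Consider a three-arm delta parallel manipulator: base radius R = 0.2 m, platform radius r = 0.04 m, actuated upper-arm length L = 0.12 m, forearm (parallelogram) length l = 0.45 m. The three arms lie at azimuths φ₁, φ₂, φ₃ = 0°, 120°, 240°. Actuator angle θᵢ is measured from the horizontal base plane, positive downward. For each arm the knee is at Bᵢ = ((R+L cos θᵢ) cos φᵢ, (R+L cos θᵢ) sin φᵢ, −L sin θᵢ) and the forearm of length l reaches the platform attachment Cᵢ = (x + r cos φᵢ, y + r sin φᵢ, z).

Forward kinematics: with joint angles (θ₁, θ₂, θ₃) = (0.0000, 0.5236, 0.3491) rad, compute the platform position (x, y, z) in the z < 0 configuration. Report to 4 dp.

(0.0519, -0.0193, -0.3874)

S1 = (0.2800·cos0.0°, 0.2800·sin0.0°, 0.0000) = (0.2800, 0.0000, 0.0000)
arm 2 at φ=120.0°: ρ2 = 0.2639;  S2 = (-0.1320, 0.2286, -0.0600)
φ3=240.0°: virtual centre (-0.1364, -0.2362, -0.0410), radius l
|S₂|²−|S₁|² = -0.0051;  |S₃|²−|S₁|² = -0.0023
linear system: -0.8239x+0.4571y = -0.0051−-0.1200z; -0.8328x+-0.4724y = -0.0023−-0.0821z
det = 0.7699;  x = 0.0045+-0.1224z,  y = -0.0031+0.0419z
into |P−S₁|² = l²: 1.0167z² + 0.0672z + -0.1266 = 0;  Δ = 0.5194;  z = -0.3874 or 0.3214 → z<0 root = -0.3874
x = 0.0519, y = -0.0193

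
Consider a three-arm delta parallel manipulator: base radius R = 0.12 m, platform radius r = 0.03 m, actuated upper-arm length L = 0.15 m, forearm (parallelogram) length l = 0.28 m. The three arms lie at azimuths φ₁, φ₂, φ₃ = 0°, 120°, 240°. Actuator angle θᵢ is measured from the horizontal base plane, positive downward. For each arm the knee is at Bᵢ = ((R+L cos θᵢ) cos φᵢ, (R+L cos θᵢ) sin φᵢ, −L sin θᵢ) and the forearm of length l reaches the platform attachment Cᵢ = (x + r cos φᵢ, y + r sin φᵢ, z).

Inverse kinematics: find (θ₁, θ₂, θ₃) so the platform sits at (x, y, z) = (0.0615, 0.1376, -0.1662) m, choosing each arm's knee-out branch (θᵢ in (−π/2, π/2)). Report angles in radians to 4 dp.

φ1=0.0° → target in arm frame (0.0615, 0.1376)
  e−x'=0.0285;  (l²−L²−(e−x')²−y'²−z²)/2L = 0.0284
  √(A²+B²)=0.1686;  θ1 = -1.4010+1.4013 ≈ 0.0004
rotate P by −φ2: (0.0884, -0.1221, -0.1662)
  e−x'=0.0016;  (l²−L²−(e−x')²−y'²−z²)/2L = 0.0446
  θ2 = atan2(B,A) + arccos(C/0.1662) = -0.2621
rotate P by −φ3: (-0.1499, -0.0155, -0.1662)
  A cos θ + B sin θ = C:  0.2399·cos θ + -0.1662·sin θ = -0.0984
  θ3 = atan2(B,A) + arccos(C/0.2919) = 1.3089

θ₁ = 0.0004, θ₂ = -0.2621, θ₃ = 1.3089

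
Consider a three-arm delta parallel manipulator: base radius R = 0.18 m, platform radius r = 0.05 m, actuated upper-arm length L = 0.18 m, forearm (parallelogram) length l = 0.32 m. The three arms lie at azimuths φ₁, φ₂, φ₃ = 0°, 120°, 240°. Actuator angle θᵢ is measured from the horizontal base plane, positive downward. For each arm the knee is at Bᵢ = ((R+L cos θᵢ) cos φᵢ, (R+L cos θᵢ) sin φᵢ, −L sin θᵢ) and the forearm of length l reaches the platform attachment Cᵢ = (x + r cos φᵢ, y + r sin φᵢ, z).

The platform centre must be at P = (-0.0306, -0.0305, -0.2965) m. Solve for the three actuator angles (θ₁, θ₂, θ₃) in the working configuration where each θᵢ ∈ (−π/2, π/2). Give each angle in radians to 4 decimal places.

rotate P by −φ1: (-0.0306, -0.0305, -0.2965)
  A cos θ + B sin θ = C:  0.1606·cos θ + -0.2965·sin θ = -0.1240
  γ=atan2(-0.2965,0.1606)=-1.0744;  ψ=arccos(-0.3677)=1.9473;  θ1=γ+ψ≈0.8729
arm 2 (φ=120.0°): x'=-0.0111, y'=0.0418
  A cos θ + B sin θ = C:  0.1411·cos θ + -0.2965·sin θ = -0.1099
  √(A²+B²)=0.3284;  θ2 = -1.1266+1.9121 ≈ 0.7855
φ3=240.0° → target in arm frame (0.0417, -0.0113)
  e−x'=0.0883;  (l²−L²−(e−x')²−y'²−z²)/2L = -0.0718
  γ=atan2(-0.2965,0.0883)=-1.2814;  ψ=arccos(-0.2320)=1.8049;  θ3=γ+ψ≈0.5235

θ₁ = 0.8729, θ₂ = 0.7855, θ₃ = 0.5235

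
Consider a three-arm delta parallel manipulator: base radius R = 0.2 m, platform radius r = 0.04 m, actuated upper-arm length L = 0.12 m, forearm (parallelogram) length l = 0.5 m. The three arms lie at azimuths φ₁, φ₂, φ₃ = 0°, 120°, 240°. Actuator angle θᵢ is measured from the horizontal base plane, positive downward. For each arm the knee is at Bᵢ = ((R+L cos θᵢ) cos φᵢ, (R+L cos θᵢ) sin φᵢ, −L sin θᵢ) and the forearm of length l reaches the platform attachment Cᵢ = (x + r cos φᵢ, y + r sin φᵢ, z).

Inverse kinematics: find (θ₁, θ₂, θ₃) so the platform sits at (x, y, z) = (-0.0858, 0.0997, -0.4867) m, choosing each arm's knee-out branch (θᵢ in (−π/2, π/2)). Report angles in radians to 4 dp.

arm 1 (φ=0.0°): x'=-0.0858, y'=0.0997
  A cos θ + B sin θ = C:  0.2458·cos θ + -0.4867·sin θ = -0.2985
  √(A²+B²)=0.5452;  θ1 = -1.1031+2.1501 ≈ 1.0469
rotate P by −φ2: (0.1292, 0.0245, -0.4867)
  A=0.0308, B=-0.4867, C=(l²−L²−A²−y'²−z²)/(2L)=-0.0118
  γ=atan2(-0.4867,0.0308)=-1.5077;  ψ=arccos(-0.0241)=1.5949;  θ2=γ+ψ≈0.0872
rotate P by −φ3: (-0.0434, -0.1242, -0.4867)
  A=0.2034, B=-0.4867, C=(l²−L²−A²−y'²−z²)/(2L)=-0.2420
  θ3 = atan2(B,A) + arccos(C/0.5275) = 0.8725

θ₁ = 1.0469, θ₂ = 0.0872, θ₃ = 0.8725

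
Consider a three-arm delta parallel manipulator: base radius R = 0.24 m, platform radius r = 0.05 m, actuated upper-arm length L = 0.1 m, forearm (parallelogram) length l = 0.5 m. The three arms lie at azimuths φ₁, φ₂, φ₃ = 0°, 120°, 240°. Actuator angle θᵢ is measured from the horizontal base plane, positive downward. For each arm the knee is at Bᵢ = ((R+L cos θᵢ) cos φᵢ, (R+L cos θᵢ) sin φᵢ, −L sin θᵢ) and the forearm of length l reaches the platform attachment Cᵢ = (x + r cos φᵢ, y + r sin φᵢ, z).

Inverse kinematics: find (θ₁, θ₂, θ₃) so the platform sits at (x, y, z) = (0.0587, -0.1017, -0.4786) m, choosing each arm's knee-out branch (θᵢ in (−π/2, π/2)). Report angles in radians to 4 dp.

θ₁ = 0.4362, θ₂ = 1.3960, θ₃ = 0.4361

φ1=0.0° → target in arm frame (0.0587, -0.1017)
  A cos θ + B sin θ = C:  0.1313·cos θ + -0.4786·sin θ = -0.0832
  θ1 = atan2(B,A) + arccos(C/0.4963) = 0.4362
rotate P by −φ2: (-0.1174, 0.0000, -0.4786)
  A cos θ + B sin θ = C:  0.3074·cos θ + -0.4786·sin θ = -0.4178
  θ2 = atan2(B,A) + arccos(C/0.5688) = 1.3960
rotate P by −φ3: (0.0587, 0.1017, -0.4786)
  A cos θ + B sin θ = C:  0.1313·cos θ + -0.4786·sin θ = -0.0832
  γ=atan2(-0.4786,0.1313)=-1.3031;  ψ=arccos(-0.1676)=1.7391;  θ3=γ+ψ≈0.4361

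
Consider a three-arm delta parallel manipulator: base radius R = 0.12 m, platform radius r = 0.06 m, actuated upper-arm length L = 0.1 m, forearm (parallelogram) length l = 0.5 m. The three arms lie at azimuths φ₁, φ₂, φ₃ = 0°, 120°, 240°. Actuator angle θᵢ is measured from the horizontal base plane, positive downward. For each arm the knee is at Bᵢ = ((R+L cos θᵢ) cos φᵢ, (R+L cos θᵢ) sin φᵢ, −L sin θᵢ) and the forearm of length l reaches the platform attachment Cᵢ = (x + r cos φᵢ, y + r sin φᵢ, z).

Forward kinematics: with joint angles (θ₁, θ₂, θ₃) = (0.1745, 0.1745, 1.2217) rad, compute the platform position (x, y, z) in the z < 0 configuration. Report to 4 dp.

arm 1 at φ=0.0°: e+L cos θ1 = 0.1585;  S1 = (0.1585, 0.0000, -0.0174)
φ2=120.0°: virtual centre (-0.0792, 0.1372, -0.0174), radius l
arm 3 at φ=240.0°: e+L cos θ3 = 0.0942;  S3 = (-0.0471, -0.0816, -0.0940)
|S₂|²−|S₁|² = 0.0000;  |S₃|²−|S₁|² = -0.0077
[-0.4754 0.2745 0.0000]·P = 0.0000;  [-0.4112 -0.1632 -0.1532]·P = -0.0077
Cramer: x(z) = 0.0111-0.2208z;  y(z) = 0.0193-0.3825z
into |P−S₁|² = l²: 1.1951z² + 0.0851z + -0.2276 = 0;  Δ = 1.0953;  z = -0.4735 or 0.4023 → z<0 root = -0.4735
x = 0.1157, y = 0.2004

(0.1157, 0.2004, -0.4735)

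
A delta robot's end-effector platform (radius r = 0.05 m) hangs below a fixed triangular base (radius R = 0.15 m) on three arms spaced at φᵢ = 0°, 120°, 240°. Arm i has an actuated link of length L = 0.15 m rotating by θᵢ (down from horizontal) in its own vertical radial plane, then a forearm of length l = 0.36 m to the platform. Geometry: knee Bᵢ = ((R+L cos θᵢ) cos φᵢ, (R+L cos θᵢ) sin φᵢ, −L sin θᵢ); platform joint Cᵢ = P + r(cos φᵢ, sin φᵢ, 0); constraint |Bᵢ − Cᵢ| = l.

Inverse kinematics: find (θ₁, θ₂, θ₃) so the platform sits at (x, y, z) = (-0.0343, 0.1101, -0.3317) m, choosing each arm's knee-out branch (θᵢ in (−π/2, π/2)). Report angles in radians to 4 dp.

θ₁ = 0.6980, θ₂ = -0.0003, θ₃ = 0.8726

arm 1 (φ=0.0°): x'=-0.0343, y'=0.1101
  e−x'=0.1343;  (l²−L²−(e−x')²−y'²−z²)/2L = -0.1103
  θ1 = atan2(B,A) + arccos(C/0.3579) = 0.6980
arm 2 (φ=120.0°): x'=0.1125, y'=-0.0253
  A=-0.0125, B=-0.3317, C=(l²−L²−A²−y'²−z²)/(2L)=-0.0124
  γ=atan2(-0.3317,-0.0125)=-1.6085;  ψ=arccos(-0.0374)=1.6082;  θ2=γ+ψ≈-0.0003
rotate P by −φ3: (-0.0782, -0.0848, -0.3317)
  A cos θ + B sin θ = C:  0.1782·cos θ + -0.3317·sin θ = -0.1395
  √(A²+B²)=0.3765;  θ3 = -1.0778+1.9505 ≈ 0.8726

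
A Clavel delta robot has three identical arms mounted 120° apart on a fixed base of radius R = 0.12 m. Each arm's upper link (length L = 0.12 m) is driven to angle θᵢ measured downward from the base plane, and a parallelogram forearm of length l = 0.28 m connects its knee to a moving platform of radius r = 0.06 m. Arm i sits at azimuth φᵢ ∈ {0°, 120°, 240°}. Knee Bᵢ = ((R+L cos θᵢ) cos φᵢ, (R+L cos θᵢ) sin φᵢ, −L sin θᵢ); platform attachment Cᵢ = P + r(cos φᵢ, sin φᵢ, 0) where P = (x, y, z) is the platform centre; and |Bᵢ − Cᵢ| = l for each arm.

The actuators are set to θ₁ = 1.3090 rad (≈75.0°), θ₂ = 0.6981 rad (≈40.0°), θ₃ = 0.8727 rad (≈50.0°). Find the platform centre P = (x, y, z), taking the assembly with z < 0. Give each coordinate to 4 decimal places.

(-0.0830, 0.0208, -0.3342)

φ1=0.0°: virtual centre (0.0911, 0.0000, -0.1159), radius l
φ2=120.0°: virtual centre (-0.0760, 0.1316, -0.0771), radius l
arm 3 at φ=240.0°: ρ3 = 0.1371;  O3 = (-0.0686, -0.1188, -0.0919)
subtract pairs → two planes through P
plane₁₂: -0.3340x+0.2631y+0.0776z = 0.0073
det = 0.1634;  x = -0.0195+0.1900z,  y = 0.0030+-0.0535z
into |P−O₁|² = l²: 1.0390z² + 0.1895z + -0.0527 = 0;  Δ = 0.2550;  z = -0.3342 or 0.1518 → z<0 root = -0.3342
x = -0.0830, y = 0.0208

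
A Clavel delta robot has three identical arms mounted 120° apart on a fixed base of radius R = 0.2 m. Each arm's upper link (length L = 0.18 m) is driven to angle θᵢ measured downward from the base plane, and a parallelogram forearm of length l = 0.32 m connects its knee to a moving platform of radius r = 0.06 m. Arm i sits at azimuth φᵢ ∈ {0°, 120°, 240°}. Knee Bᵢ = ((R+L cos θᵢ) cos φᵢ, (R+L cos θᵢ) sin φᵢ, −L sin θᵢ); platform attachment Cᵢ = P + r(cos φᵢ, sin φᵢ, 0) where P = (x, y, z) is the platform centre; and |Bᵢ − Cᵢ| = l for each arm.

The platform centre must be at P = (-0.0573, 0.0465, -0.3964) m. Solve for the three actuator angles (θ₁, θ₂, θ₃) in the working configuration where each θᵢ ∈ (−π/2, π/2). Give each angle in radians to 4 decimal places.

θ₁ = 1.3965, θ₂ = 0.8728, θ₃ = 1.2218

rotate P by −φ1: (-0.0573, 0.0465, -0.3964)
  A=0.1973, B=-0.3964, C=(l²−L²−A²−y'²−z²)/(2L)=-0.3562
  √(A²+B²)=0.4428;  θ1 = -1.1090+2.5054 ≈ 1.3965
arm 2 (φ=120.0°): x'=0.0689, y'=0.0264
  A=0.0711, B=-0.3964, C=(l²−L²−A²−y'²−z²)/(2L)=-0.2580
  θ2 = atan2(B,A) + arccos(C/0.4027) = 0.8728
φ3=240.0° → target in arm frame (-0.0116, -0.0729)
  e−x'=0.1516;  (l²−L²−(e−x')²−y'²−z²)/2L = -0.3206
  θ3 = atan2(B,A) + arccos(C/0.4244) = 1.2218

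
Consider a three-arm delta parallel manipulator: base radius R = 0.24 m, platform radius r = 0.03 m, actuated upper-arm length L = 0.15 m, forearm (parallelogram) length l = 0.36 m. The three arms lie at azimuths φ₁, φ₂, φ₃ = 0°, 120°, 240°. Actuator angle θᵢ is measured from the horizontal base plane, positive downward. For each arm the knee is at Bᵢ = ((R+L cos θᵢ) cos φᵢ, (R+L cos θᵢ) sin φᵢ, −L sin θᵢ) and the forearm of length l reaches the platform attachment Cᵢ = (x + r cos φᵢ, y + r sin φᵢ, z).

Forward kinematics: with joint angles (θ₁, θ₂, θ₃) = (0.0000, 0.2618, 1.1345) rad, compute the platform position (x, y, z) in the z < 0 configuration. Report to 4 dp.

centre 1 = (0.3600·cos0.0°, 0.3600·sin0.0°, 0.0000) = (0.3600, 0.0000, 0.0000)
centre 2 = (0.3549·cos120.0°, 0.3549·sin120.0°, -0.0388) = (-0.1774, 0.3073, -0.0388)
φ3=240.0°: virtual centre (-0.1367, -0.2368, -0.1359), radius l
subtract pairs → two planes through P
plane₁₂: -1.0749x+0.6147y+-0.0776z = -0.0021
Cramer: x(z) = 0.0209-0.1821z;  y(z) = 0.0330-0.1921z
into |P−centre ₁|² = l²: 1.0701z² + 0.1108z + -0.0135 = 0;  Δ = 0.0701;  z = -0.1755 or 0.0719 → z<0 root = -0.1755
x = 0.0528, y = 0.0667

(0.0528, 0.0667, -0.1755)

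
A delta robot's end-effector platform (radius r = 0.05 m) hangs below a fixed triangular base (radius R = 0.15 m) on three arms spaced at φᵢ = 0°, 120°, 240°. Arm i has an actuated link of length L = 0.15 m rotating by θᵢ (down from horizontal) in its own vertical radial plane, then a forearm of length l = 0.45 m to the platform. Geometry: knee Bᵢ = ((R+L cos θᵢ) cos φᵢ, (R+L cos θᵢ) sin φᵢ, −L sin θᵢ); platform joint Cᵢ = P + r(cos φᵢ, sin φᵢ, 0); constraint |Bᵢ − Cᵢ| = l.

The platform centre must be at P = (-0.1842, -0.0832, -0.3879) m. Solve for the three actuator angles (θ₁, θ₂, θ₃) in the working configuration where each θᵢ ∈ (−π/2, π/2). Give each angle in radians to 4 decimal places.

φ1=0.0° → target in arm frame (-0.1842, -0.0832)
  e−x'=0.2842;  (l²−L²−(e−x')²−y'²−z²)/2L = -0.1939
  √(A²+B²)=0.4809;  θ1 = -0.9385+1.9857 ≈ 1.0473
φ2=120.0° → target in arm frame (0.0200, 0.2011)
  A cos θ + B sin θ = C:  0.0800·cos θ + -0.3879·sin θ = -0.0577
  γ=atan2(-0.3879,0.0800)=-1.3675;  ψ=arccos(-0.1457)=1.7170;  θ2=γ+ψ≈0.3495
φ3=240.0° → target in arm frame (0.1642, -0.1179)
  e−x'=-0.0642;  (l²−L²−(e−x')²−y'²−z²)/2L = 0.0384
  √(A²+B²)=0.3932;  θ3 = -1.7347+1.4730 ≈ -0.2617

θ₁ = 1.0473, θ₂ = 0.3495, θ₃ = -0.2617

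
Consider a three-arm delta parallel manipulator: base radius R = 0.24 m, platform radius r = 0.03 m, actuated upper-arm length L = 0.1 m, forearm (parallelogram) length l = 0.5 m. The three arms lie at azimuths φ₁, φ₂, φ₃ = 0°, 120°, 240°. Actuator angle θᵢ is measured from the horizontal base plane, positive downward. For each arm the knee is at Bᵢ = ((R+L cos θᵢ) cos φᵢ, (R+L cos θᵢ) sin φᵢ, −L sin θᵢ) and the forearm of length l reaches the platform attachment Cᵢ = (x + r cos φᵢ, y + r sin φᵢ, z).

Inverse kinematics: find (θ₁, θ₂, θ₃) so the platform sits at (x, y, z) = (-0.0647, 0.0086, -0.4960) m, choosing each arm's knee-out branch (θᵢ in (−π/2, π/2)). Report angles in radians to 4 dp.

θ₁ = 1.3084, θ₂ = 0.6979, θ₃ = 0.7849

rotate P by −φ1: (-0.0647, 0.0086, -0.4960)
  e−x'=0.2747;  (l²−L²−(e−x')²−y'²−z²)/2L = -0.4078
  γ=atan2(-0.4960,0.2747)=-1.0650;  ψ=arccos(-0.7192)=2.3734;  θ1=γ+ψ≈1.3084
φ2=120.0° → target in arm frame (0.0398, 0.0517)
  e−x'=0.1702;  (l²−L²−(e−x')²−y'²−z²)/2L = -0.1883
  √(A²+B²)=0.5244;  θ2 = -1.2402+1.9381 ≈ 0.6979
rotate P by −φ3: (0.0249, -0.0603, -0.4960)
  A=0.1851, B=-0.4960, C=(l²−L²−A²−y'²−z²)/(2L)=-0.2196
  √(A²+B²)=0.5294;  θ3 = -1.2136+1.9985 ≈ 0.7849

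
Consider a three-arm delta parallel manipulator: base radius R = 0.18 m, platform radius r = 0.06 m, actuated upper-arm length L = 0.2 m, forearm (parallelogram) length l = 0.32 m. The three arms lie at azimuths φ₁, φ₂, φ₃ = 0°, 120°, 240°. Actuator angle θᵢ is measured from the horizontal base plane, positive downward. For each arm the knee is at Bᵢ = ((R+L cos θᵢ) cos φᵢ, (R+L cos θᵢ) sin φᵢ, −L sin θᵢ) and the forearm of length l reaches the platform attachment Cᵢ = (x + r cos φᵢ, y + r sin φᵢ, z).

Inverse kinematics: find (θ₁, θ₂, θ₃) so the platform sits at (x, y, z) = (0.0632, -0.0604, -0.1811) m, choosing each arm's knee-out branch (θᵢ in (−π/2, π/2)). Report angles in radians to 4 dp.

rotate P by −φ1: (0.0632, -0.0604, -0.1811)
  A cos θ + B sin θ = C:  0.0568·cos θ + -0.1811·sin θ = 0.0568
  θ1 = atan2(B,A) + arccos(C/0.1898) = -0.0001
φ2=120.0° → target in arm frame (-0.0839, -0.0245)
  e−x'=0.2039;  (l²−L²−(e−x')²−y'²−z²)/2L = -0.0314
  θ2 = atan2(B,A) + arccos(C/0.2727) = 0.9601
arm 3 (φ=240.0°): x'=0.0207, y'=0.0849
  e−x'=0.0993;  (l²−L²−(e−x')²−y'²−z²)/2L = 0.0313
  γ=atan2(-0.1811,0.0993)=-1.0693;  ψ=arccos(0.1517)=1.4185;  θ3=γ+ψ≈0.3493

θ₁ = -0.0001, θ₂ = 0.9601, θ₃ = 0.3493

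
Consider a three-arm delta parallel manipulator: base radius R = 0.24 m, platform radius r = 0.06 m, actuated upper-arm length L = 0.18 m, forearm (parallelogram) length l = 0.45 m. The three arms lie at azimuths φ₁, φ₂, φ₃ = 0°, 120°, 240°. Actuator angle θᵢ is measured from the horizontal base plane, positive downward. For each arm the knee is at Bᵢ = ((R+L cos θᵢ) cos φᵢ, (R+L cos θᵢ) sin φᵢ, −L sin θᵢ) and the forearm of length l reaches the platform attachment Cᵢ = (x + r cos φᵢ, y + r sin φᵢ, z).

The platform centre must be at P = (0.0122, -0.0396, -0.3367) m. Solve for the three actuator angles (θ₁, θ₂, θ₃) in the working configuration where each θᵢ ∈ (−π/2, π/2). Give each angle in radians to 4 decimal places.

θ₁ = 0.2616, θ₂ = 0.5238, θ₃ = 0.1746

rotate P by −φ1: (0.0122, -0.0396, -0.3367)
  e−x'=0.1678;  (l²−L²−(e−x')²−y'²−z²)/2L = 0.0750
  √(A²+B²)=0.3762;  θ1 = -1.1085+1.3700 ≈ 0.2616
φ2=120.0° → target in arm frame (-0.0404, 0.0092)
  A=0.2204, B=-0.3367, C=(l²−L²−A²−y'²−z²)/(2L)=0.0224
  γ=atan2(-0.3367,0.2204)=-0.9912;  ψ=arccos(0.0557)=1.5150;  θ2=γ+ψ≈0.5238
rotate P by −φ3: (0.0282, 0.0304, -0.3367)
  A cos θ + B sin θ = C:  0.1518·cos θ + -0.3367·sin θ = 0.0910
  γ=atan2(-0.3367,0.1518)=-1.1472;  ψ=arccos(0.2464)=1.3218;  θ3=γ+ψ≈0.1746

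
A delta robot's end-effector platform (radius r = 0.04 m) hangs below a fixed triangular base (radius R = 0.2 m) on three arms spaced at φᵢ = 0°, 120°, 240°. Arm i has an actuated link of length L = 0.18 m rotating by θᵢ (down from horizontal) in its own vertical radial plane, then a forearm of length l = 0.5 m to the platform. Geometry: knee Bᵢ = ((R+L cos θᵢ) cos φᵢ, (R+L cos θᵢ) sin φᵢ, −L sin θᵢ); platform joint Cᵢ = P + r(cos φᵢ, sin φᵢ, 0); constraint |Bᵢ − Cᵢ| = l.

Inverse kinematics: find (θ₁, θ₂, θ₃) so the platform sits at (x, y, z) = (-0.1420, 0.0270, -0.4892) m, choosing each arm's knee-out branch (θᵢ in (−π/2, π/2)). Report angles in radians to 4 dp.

θ₁ = 1.1344, θ₂ = 0.3489, θ₃ = 0.5233

arm 1 (φ=0.0°): x'=-0.1420, y'=0.0270
  e−x'=0.3020;  (l²−L²−(e−x')²−y'²−z²)/2L = -0.3157
  θ1 = atan2(B,A) + arccos(C/0.5749) = 1.1344
φ2=120.0° → target in arm frame (0.0944, 0.1095)
  A=0.0656, B=-0.4892, C=(l²−L²−A²−y'²−z²)/(2L)=-0.1056
  γ=atan2(-0.4892,0.0656)=-1.4375;  ψ=arccos(-0.2139)=1.7864;  θ2=γ+ψ≈0.3489
rotate P by −φ3: (0.0476, -0.1365, -0.4892)
  A cos θ + B sin θ = C:  0.1124·cos θ + -0.4892·sin θ = -0.1471
  √(A²+B²)=0.5019;  θ3 = -1.3450+1.8683 ≈ 0.5233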